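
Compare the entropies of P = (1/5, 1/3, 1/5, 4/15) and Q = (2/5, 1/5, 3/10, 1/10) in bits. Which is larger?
P

Computing entropies in bits:
H(P) = 1.9656
H(Q) = 1.8464

Distribution P has higher entropy.

Intuition: The distribution closer to uniform (more spread out) has higher entropy.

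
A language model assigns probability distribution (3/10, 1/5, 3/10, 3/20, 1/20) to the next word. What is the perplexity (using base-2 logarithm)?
4.3869

Perplexity is 2^H (or exp(H) for natural log).

First, H = -Σ p log p = 2.1332 bits
Perplexity = 2^2.1332 = 4.3869

Interpretation: The model's uncertainty is equivalent to choosing uniformly among 4.4 options.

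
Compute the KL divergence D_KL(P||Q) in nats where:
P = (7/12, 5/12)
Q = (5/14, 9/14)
0.1055 nats

KL divergence: D_KL(P||Q) = Σ p(x) log(p(x)/q(x))

Computing term by term:
  x=0: 7/12 × log_e[(7/12)/(5/14)] = 7/12 × 0.4906 = 0.2862
  x=1: 5/12 × log_e[(5/12)/(9/14)] = 5/12 × -0.4336 = -0.1807

D_KL(P||Q) = 0.1055 nats

Note: KL divergence is always non-negative and equals 0 iff P = Q.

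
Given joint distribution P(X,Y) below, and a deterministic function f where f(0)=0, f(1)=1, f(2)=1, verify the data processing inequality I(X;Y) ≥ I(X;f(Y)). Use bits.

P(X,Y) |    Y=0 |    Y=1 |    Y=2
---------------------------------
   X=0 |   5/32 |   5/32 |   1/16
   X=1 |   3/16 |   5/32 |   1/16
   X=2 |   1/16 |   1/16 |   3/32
I(X;Y) = 0.0481, I(X;f(Y)) = 0.0137, inequality holds: 0.0481 ≥ 0.0137

Data Processing Inequality: For any Markov chain X → Y → Z, we have I(X;Y) ≥ I(X;Z).

Here Z = f(Y) is a deterministic function of Y, forming X → Y → Z.

Original I(X;Y) = 0.0481 bits

After applying f:
P(X,Z) where Z=f(Y):
- P(X,Z=0) = P(X,Y=0)
- P(X,Z=1) = P(X,Y=1) + P(X,Y=2)

I(X;Z) = I(X;f(Y)) = 0.0137 bits

Verification: 0.0481 ≥ 0.0137 ✓

Information cannot be created by processing; the function f can only lose information about X.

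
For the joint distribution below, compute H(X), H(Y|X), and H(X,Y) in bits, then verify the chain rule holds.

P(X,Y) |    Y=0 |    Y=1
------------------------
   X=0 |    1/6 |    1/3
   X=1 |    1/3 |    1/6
H(X,Y) = 1.9183, H(X) = 1.0000, H(Y|X) = 0.9183 (all in bits)

Chain rule: H(X,Y) = H(X) + H(Y|X)

Left side — joint entropy directly:
H(X,Y) = -Σ p(x,y) log p(x,y) = 1.9183 bits

Right side — compute H(Y|X) from the conditional distributions:
P(X) = (1/2, 1/2), so H(X) = 1.0000 bits
H(Y|X) = Σ_x P(X=x) · H(Y|X=x):
  P(Y|X=0) = (1/3, 2/3), H(Y|X=0) = 0.9183, weight P(X=0) = 1/2
  P(Y|X=1) = (2/3, 1/3), H(Y|X=1) = 0.9183, weight P(X=1) = 1/2
H(Y|X) = 0.9183 bits

H(X) + H(Y|X) = 1.0000 + 0.9183 = 1.9183 bits

Both sides equal 1.9183 bits. ✓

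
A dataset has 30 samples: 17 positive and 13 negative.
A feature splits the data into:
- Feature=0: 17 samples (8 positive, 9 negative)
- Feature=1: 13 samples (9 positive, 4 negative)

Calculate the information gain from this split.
0.0360 bits

Information Gain = H(Y) - H(Y|Feature)

Before split:
P(positive) = 17/30 = 0.5667
H(Y) = 0.9871 bits

After split:
Feature=0: H = 0.9975 bits (weight = 17/30)
Feature=1: H = 0.8905 bits (weight = 13/30)
H(Y|Feature) = (17/30)×0.9975 + (13/30)×0.8905 = 0.9511 bits

Information Gain = 0.9871 - 0.9511 = 0.0360 bits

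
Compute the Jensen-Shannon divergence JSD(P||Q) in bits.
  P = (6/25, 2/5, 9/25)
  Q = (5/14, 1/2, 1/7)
0.0473 bits

Jensen-Shannon divergence is:
JSD(P||Q) = 0.5 × D_KL(P||M) + 0.5 × D_KL(Q||M)
where M = 0.5 × (P + Q) is the mixture distribution.

M = 0.5 × (6/25, 2/5, 9/25) + 0.5 × (5/14, 1/2, 1/7) = (0.298571, 9/20, 0.251429)

D_KL(P||M) = 0.0428 bits
D_KL(Q||M) = 0.0518 bits

JSD(P||Q) = 0.5 × 0.0428 + 0.5 × 0.0518 = 0.0473 bits

Unlike KL divergence, JSD is symmetric and bounded: 0 ≤ JSD ≤ log(2).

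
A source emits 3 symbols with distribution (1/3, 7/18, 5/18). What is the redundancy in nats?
0.0093 nats

Redundancy measures how far a source is from maximum entropy:
R = H_max - H(X)

Maximum entropy for 3 symbols: H_max = log_e(3) = 1.0986 nats
Actual entropy: H(X) = 1.0893 nats
Redundancy: R = 1.0986 - 1.0893 = 0.0093 nats

This redundancy represents potential for compression: the source could be compressed by 0.0093 nats per symbol.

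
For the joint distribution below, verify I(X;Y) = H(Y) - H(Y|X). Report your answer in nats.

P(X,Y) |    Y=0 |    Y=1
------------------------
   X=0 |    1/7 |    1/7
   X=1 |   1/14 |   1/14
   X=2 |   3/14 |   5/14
I(X;Y) = 0.0078 nats

Mutual information has multiple equivalent forms:
- I(X;Y) = H(X) - H(X|Y)
- I(X;Y) = H(Y) - H(Y|X)
- I(X;Y) = H(X) + H(Y) - H(X,Y)

Computing all quantities:
H(X) = 0.9557, H(Y) = 0.6829, H(X,Y) = 1.6308
H(X|Y) = 0.9479, H(Y|X) = 0.6751

Verification:
H(X) - H(X|Y) = 0.9557 - 0.9479 = 0.0078
H(Y) - H(Y|X) = 0.6829 - 0.6751 = 0.0078
H(X) + H(Y) - H(X,Y) = 0.9557 + 0.6829 - 1.6308 = 0.0078

All forms give I(X;Y) = 0.0078 nats. ✓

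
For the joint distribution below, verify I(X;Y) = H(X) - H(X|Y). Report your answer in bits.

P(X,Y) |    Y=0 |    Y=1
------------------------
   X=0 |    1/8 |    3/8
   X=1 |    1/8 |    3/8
I(X;Y) = 0.0000 bits

Mutual information has multiple equivalent forms:
- I(X;Y) = H(X) - H(X|Y)
- I(X;Y) = H(Y) - H(Y|X)
- I(X;Y) = H(X) + H(Y) - H(X,Y)

Computing all quantities:
H(X) = 1.0000, H(Y) = 0.8113, H(X,Y) = 1.8113
H(X|Y) = 1.0000, H(Y|X) = 0.8113

Verification:
H(X) - H(X|Y) = 1.0000 - 1.0000 = 0.0000
H(Y) - H(Y|X) = 0.8113 - 0.8113 = 0.0000
H(X) + H(Y) - H(X,Y) = 1.0000 + 0.8113 - 1.8113 = 0.0000

All forms give I(X;Y) = 0.0000 bits. ✓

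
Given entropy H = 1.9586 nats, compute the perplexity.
7.0894

Perplexity is e^H (or exp(H) for natural log).

H = 1.9586 nats
Perplexity = e^1.9586 = 7.0894

Interpretation: The model's uncertainty is equivalent to choosing uniformly among 7.1 options.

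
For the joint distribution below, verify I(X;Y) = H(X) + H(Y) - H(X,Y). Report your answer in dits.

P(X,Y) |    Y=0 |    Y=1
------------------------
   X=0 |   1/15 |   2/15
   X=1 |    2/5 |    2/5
I(X;Y) = 0.0040 dits

Mutual information has multiple equivalent forms:
- I(X;Y) = H(X) - H(X|Y)
- I(X;Y) = H(Y) - H(Y|X)
- I(X;Y) = H(X) + H(Y) - H(X,Y)

Computing all quantities:
H(X) = 0.2173, H(Y) = 0.3001, H(X,Y) = 0.5134
H(X|Y) = 0.2134, H(Y|X) = 0.2961

Verification:
H(X) - H(X|Y) = 0.2173 - 0.2134 = 0.0040
H(Y) - H(Y|X) = 0.3001 - 0.2961 = 0.0040
H(X) + H(Y) - H(X,Y) = 0.2173 + 0.3001 - 0.5134 = 0.0040

All forms give I(X;Y) = 0.0040 dits. ✓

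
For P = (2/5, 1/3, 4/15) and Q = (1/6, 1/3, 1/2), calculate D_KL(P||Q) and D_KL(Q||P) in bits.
D_KL(P||Q) = 0.2634, D_KL(Q||P) = 0.2429

KL divergence is not symmetric: D_KL(P||Q) ≠ D_KL(Q||P) in general.

D_KL(P||Q) = 0.2634 bits
D_KL(Q||P) = 0.2429 bits

No, they are not equal!

This asymmetry is why KL divergence is not a true distance metric.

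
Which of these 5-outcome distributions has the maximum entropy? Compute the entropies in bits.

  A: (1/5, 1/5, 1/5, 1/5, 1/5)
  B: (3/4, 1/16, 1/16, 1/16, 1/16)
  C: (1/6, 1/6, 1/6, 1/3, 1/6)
A

For a discrete distribution over n outcomes, entropy is maximized by the uniform distribution.

Computing entropies:
H(A) = 2.3219 bits
H(B) = 1.3113 bits
H(C) = 2.2516 bits

The uniform distribution (where all probabilities equal 1/5) achieves the maximum entropy of log_2(5) = 2.3219 bits.

Distribution A has the highest entropy.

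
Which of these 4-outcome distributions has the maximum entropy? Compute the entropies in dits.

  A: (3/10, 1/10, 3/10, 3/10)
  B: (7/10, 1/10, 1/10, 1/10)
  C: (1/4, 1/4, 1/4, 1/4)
C

For a discrete distribution over n outcomes, entropy is maximized by the uniform distribution.

Computing entropies:
H(A) = 0.5706 dits
H(B) = 0.4084 dits
H(C) = 0.6021 dits

The uniform distribution (where all probabilities equal 1/4) achieves the maximum entropy of log_10(4) = 0.6021 dits.

Distribution C has the highest entropy.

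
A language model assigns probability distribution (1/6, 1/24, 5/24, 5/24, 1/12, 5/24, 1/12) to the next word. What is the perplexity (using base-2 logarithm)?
6.2064

Perplexity is 2^H (or exp(H) for natural log).

First, H = -Σ p log p = 2.6338 bits
Perplexity = 2^2.6338 = 6.2064

Interpretation: The model's uncertainty is equivalent to choosing uniformly among 6.2 options.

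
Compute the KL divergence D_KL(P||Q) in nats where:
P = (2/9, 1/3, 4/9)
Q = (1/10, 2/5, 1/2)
0.0643 nats

KL divergence: D_KL(P||Q) = Σ p(x) log(p(x)/q(x))

Computing term by term:
  x=0: 2/9 × log_e[(2/9)/(1/10)] = 2/9 × 0.7985 = 0.1774
  x=1: 1/3 × log_e[(1/3)/(2/5)] = 1/3 × -0.1823 = -0.0608
  x=2: 4/9 × log_e[(4/9)/(1/2)] = 4/9 × -0.1178 = -0.0523

D_KL(P||Q) = 0.0643 nats

Note: KL divergence is always non-negative and equals 0 iff P = Q.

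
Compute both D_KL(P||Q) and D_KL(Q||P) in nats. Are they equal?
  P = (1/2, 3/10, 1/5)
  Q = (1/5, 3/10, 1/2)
D_KL(P||Q) = 0.2749, D_KL(Q||P) = 0.2749

KL divergence is not symmetric: D_KL(P||Q) ≠ D_KL(Q||P) in general.

D_KL(P||Q) = 0.2749 nats
D_KL(Q||P) = 0.2749 nats

In this case they happen to be equal (to 4 decimal places).

This asymmetry is why KL divergence is not a true distance metric.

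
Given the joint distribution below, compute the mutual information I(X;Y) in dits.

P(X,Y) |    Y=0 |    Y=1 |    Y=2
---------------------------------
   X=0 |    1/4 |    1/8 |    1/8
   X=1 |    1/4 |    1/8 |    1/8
0.0000 dits

Mutual information: I(X;Y) = H(X) + H(Y) - H(X,Y)

Marginals:
P(X) = (1/2, 1/2), H(X) = 0.3010 dits
P(Y) = (1/2, 1/4, 1/4), H(Y) = 0.4515 dits

Joint entropy: H(X,Y) = 0.7526 dits

I(X;Y) = 0.3010 + 0.4515 - 0.7526 = 0.0000 dits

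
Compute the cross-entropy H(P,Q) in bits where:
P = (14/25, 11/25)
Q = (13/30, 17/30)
1.0362 bits

Cross-entropy: H(P,Q) = -Σ p(x) log q(x)

Alternatively: H(P,Q) = H(P) + D_KL(P||Q)
H(P) = 0.9896 bits
D_KL(P||Q) = 0.0466 bits

H(P,Q) = 0.9896 + 0.0466 = 1.0362 bits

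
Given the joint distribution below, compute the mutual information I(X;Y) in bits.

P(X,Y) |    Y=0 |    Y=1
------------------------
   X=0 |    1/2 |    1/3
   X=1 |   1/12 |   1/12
0.0041 bits

Mutual information: I(X;Y) = H(X) + H(Y) - H(X,Y)

Marginals:
P(X) = (5/6, 1/6), H(X) = 0.6500 bits
P(Y) = (7/12, 5/12), H(Y) = 0.9799 bits

Joint entropy: H(X,Y) = 1.6258 bits

I(X;Y) = 0.6500 + 0.9799 - 1.6258 = 0.0041 bits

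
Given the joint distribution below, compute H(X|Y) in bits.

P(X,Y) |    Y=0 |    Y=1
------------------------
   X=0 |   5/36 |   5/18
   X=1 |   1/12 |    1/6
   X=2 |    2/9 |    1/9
1.4818 bits

Using the chain rule: H(X|Y) = H(X,Y) - H(Y)

First, compute H(X,Y) = 2.4729 bits

Marginal P(Y) = (4/9, 5/9)
H(Y) = 0.9911 bits

H(X|Y) = H(X,Y) - H(Y) = 2.4729 - 0.9911 = 1.4818 bits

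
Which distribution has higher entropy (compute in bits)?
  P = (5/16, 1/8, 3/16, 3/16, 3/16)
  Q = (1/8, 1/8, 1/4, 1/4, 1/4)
P

Computing entropies in bits:
H(P) = 2.2579
H(Q) = 2.2500

Distribution P has higher entropy.

Intuition: The distribution closer to uniform (more spread out) has higher entropy.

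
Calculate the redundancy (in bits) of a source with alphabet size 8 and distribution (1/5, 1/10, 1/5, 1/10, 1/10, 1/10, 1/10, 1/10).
0.0781 bits

Redundancy measures how far a source is from maximum entropy:
R = H_max - H(X)

Maximum entropy for 8 symbols: H_max = log_2(8) = 3.0000 bits
Actual entropy: H(X) = 2.9219 bits
Redundancy: R = 3.0000 - 2.9219 = 0.0781 bits

This redundancy represents potential for compression: the source could be compressed by 0.0781 bits per symbol.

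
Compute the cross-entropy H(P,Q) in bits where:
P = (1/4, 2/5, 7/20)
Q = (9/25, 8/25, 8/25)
1.6014 bits

Cross-entropy: H(P,Q) = -Σ p(x) log q(x)

Alternatively: H(P,Q) = H(P) + D_KL(P||Q)
H(P) = 1.5589 bits
D_KL(P||Q) = 0.0425 bits

H(P,Q) = 1.5589 + 0.0425 = 1.6014 bits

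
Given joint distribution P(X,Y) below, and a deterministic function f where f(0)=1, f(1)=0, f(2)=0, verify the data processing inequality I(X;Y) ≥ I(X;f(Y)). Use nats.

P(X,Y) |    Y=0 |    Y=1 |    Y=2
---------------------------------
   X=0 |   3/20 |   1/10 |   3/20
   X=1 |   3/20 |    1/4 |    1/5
I(X;Y) = 0.0167, I(X;f(Y)) = 0.0088, inequality holds: 0.0167 ≥ 0.0088

Data Processing Inequality: For any Markov chain X → Y → Z, we have I(X;Y) ≥ I(X;Z).

Here Z = f(Y) is a deterministic function of Y, forming X → Y → Z.

Original I(X;Y) = 0.0167 nats

After applying f:
P(X,Z) where Z=f(Y):
- P(X,Z=0) = P(X,Y=1) + P(X,Y=2)
- P(X,Z=1) = P(X,Y=0)

I(X;Z) = I(X;f(Y)) = 0.0088 nats

Verification: 0.0167 ≥ 0.0088 ✓

Information cannot be created by processing; the function f can only lose information about X.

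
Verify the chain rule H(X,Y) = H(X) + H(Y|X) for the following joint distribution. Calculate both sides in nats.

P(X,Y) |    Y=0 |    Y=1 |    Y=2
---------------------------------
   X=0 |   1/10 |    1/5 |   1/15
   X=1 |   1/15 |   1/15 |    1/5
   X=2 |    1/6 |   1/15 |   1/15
H(X,Y) = 2.0753, H(X) = 1.0953, H(Y|X) = 0.9801 (all in nats)

Chain rule: H(X,Y) = H(X) + H(Y|X)

Left side — joint entropy directly:
H(X,Y) = -Σ p(x,y) log p(x,y) = 2.0753 nats

Right side — compute H(Y|X) from the conditional distributions:
P(X) = (11/30, 1/3, 3/10), so H(X) = 1.0953 nats
H(Y|X) = Σ_x P(X=x) · H(Y|X=x):
  P(Y|X=0) = (3/11, 6/11, 2/11), H(Y|X=0) = 0.9949, weight P(X=0) = 11/30
  P(Y|X=1) = (1/5, 1/5, 3/5), H(Y|X=1) = 0.9503, weight P(X=1) = 1/3
  P(Y|X=2) = (5/9, 2/9, 2/9), H(Y|X=2) = 0.9950, weight P(X=2) = 3/10
H(Y|X) = 0.9801 nats

H(X) + H(Y|X) = 1.0953 + 0.9801 = 2.0753 nats

Both sides equal 2.0753 nats. ✓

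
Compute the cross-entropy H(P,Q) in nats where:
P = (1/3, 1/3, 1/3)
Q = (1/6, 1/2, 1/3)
1.1945 nats

Cross-entropy: H(P,Q) = -Σ p(x) log q(x)

Alternatively: H(P,Q) = H(P) + D_KL(P||Q)
H(P) = 1.0986 nats
D_KL(P||Q) = 0.0959 nats

H(P,Q) = 1.0986 + 0.0959 = 1.1945 nats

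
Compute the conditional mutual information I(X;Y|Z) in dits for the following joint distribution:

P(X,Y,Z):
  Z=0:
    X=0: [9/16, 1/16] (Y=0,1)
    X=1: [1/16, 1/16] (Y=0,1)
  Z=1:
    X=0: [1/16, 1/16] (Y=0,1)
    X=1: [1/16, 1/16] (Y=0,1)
0.0209 dits

Conditional mutual information: I(X;Y|Z) = H(X|Z) + H(Y|Z) - H(X,Y|Z)

H(Z) = 0.2442
H(X,Z) = 0.4662 → H(X|Z) = 0.2220
H(Y,Z) = 0.4662 → H(Y|Z) = 0.2220
H(X,Y,Z) = 0.6674 → H(X,Y|Z) = 0.4231

I(X;Y|Z) = 0.2220 + 0.2220 - 0.4231 = 0.0209 dits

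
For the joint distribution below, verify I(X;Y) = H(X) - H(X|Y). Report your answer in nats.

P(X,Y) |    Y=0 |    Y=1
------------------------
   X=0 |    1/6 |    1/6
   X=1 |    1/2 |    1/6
I(X;Y) = 0.0306 nats

Mutual information has multiple equivalent forms:
- I(X;Y) = H(X) - H(X|Y)
- I(X;Y) = H(Y) - H(Y|X)
- I(X;Y) = H(X) + H(Y) - H(X,Y)

Computing all quantities:
H(X) = 0.6365, H(Y) = 0.6365, H(X,Y) = 1.2425
H(X|Y) = 0.6059, H(Y|X) = 0.6059

Verification:
H(X) - H(X|Y) = 0.6365 - 0.6059 = 0.0306
H(Y) - H(Y|X) = 0.6365 - 0.6059 = 0.0306
H(X) + H(Y) - H(X,Y) = 0.6365 + 0.6365 - 1.2425 = 0.0306

All forms give I(X;Y) = 0.0306 nats. ✓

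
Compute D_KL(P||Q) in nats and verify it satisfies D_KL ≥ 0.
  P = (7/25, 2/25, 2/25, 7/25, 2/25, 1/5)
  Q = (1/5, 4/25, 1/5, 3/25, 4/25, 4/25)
0.1919 nats

KL divergence satisfies the Gibbs inequality: D_KL(P||Q) ≥ 0 for all distributions P, Q.

D_KL(P||Q) = Σ p(x) log(p(x)/q(x))
Term by term:
  x=0: 7/25 × log_e[(7/25)/(1/5)] = 0.0942
  x=1: 2/25 × log_e[(2/25)/(4/25)] = -0.0555
  x=2: 2/25 × log_e[(2/25)/(1/5)] = -0.0733
  x=3: 7/25 × log_e[(7/25)/(3/25)] = 0.2372
  x=4: 2/25 × log_e[(2/25)/(4/25)] = -0.0555
  x=5: 1/5 × log_e[(1/5)/(4/25)] = 0.0446
D_KL(P||Q) = 0.1919 nats

D_KL(P||Q) = 0.1919 ≥ 0 ✓

This non-negativity is a fundamental property: relative entropy cannot be negative because it measures how different Q is from P.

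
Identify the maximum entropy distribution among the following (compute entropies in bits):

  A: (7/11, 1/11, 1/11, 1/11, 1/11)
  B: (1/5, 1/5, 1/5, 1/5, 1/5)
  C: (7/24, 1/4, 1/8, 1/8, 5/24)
B

For a discrete distribution over n outcomes, entropy is maximized by the uniform distribution.

Computing entropies:
H(A) = 1.6729 bits
H(B) = 2.3219 bits
H(C) = 2.2399 bits

The uniform distribution (where all probabilities equal 1/5) achieves the maximum entropy of log_2(5) = 2.3219 bits.

Distribution B has the highest entropy.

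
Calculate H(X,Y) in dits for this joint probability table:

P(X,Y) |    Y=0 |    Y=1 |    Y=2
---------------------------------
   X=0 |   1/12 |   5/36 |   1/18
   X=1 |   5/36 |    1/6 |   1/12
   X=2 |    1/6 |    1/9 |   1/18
0.9229 dits

Joint entropy is H(X,Y) = -Σ_{x,y} p(x,y) log p(x,y).

Summing over all non-zero entries:
H(X,Y) = -[1/12·log_10(1/12) + 5/36·log_10(5/36) + 1/18·log_10(1/18) + 5/36·log_10(5/36) + 1/6·log_10(1/6) + 1/12·log_10(1/12) + 1/6·log_10(1/6) + 1/9·log_10(1/9) + 1/18·log_10(1/18)]
H(X,Y) = 0.9229 dits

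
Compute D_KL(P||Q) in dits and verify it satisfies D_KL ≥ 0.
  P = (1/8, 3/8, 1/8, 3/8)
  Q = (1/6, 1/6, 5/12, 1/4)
0.1171 dits

KL divergence satisfies the Gibbs inequality: D_KL(P||Q) ≥ 0 for all distributions P, Q.

D_KL(P||Q) = Σ p(x) log(p(x)/q(x))
Term by term:
  x=0: 1/8 × log_10[(1/8)/(1/6)] = -0.0156
  x=1: 3/8 × log_10[(3/8)/(1/6)] = 0.1321
  x=2: 1/8 × log_10[(1/8)/(5/12)] = -0.0654
  x=3: 3/8 × log_10[(3/8)/(1/4)] = 0.0660
D_KL(P||Q) = 0.1171 dits

D_KL(P||Q) = 0.1171 ≥ 0 ✓

This non-negativity is a fundamental property: relative entropy cannot be negative because it measures how different Q is from P.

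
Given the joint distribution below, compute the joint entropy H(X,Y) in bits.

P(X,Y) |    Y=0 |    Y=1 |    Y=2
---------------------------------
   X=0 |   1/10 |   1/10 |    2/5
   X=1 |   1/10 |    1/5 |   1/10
2.3219 bits

Joint entropy is H(X,Y) = -Σ_{x,y} p(x,y) log p(x,y).

Summing over all non-zero entries:
H(X,Y) = -[1/10·log_2(1/10) + 1/10·log_2(1/10) + 2/5·log_2(2/5) + 1/10·log_2(1/10) + 1/5·log_2(1/5) + 1/10·log_2(1/10)]
H(X,Y) = 2.3219 bits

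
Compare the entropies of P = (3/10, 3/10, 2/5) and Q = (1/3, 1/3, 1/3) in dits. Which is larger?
Q

Computing entropies in dits:
H(P) = 0.4729
H(Q) = 0.4771

Distribution Q has higher entropy.

Intuition: The distribution closer to uniform (more spread out) has higher entropy.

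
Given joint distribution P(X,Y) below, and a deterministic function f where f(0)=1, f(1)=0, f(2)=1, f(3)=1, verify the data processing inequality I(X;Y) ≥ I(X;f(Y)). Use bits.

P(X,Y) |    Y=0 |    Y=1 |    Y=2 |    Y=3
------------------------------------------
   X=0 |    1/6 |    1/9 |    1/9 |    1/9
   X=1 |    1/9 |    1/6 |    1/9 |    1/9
I(X;Y) = 0.0161, I(X;f(Y)) = 0.0112, inequality holds: 0.0161 ≥ 0.0112

Data Processing Inequality: For any Markov chain X → Y → Z, we have I(X;Y) ≥ I(X;Z).

Here Z = f(Y) is a deterministic function of Y, forming X → Y → Z.

Original I(X;Y) = 0.0161 bits

After applying f:
P(X,Z) where Z=f(Y):
- P(X,Z=0) = P(X,Y=1)
- P(X,Z=1) = P(X,Y=0) + P(X,Y=2) + P(X,Y=3)

I(X;Z) = I(X;f(Y)) = 0.0112 bits

Verification: 0.0161 ≥ 0.0112 ✓

Information cannot be created by processing; the function f can only lose information about X.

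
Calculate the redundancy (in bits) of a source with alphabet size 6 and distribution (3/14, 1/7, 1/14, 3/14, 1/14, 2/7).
0.1712 bits

Redundancy measures how far a source is from maximum entropy:
R = H_max - H(X)

Maximum entropy for 6 symbols: H_max = log_2(6) = 2.5850 bits
Actual entropy: H(X) = 2.4138 bits
Redundancy: R = 2.5850 - 2.4138 = 0.1712 bits

This redundancy represents potential for compression: the source could be compressed by 0.1712 bits per symbol.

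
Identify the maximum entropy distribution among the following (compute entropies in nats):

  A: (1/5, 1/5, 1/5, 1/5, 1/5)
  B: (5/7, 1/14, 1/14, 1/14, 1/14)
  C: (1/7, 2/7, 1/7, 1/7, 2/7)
A

For a discrete distribution over n outcomes, entropy is maximized by the uniform distribution.

Computing entropies:
H(A) = 1.6094 nats
H(B) = 0.9944 nats
H(C) = 1.5498 nats

The uniform distribution (where all probabilities equal 1/5) achieves the maximum entropy of log_e(5) = 1.6094 nats.

Distribution A has the highest entropy.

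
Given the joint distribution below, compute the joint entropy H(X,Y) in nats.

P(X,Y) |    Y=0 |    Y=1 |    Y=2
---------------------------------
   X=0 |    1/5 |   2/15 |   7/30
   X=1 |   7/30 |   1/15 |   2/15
1.7189 nats

Joint entropy is H(X,Y) = -Σ_{x,y} p(x,y) log p(x,y).

Summing over all non-zero entries:
H(X,Y) = -[1/5·log_e(1/5) + 2/15·log_e(2/15) + 7/30·log_e(7/30) + 7/30·log_e(7/30) + 1/15·log_e(1/15) + 2/15·log_e(2/15)]
H(X,Y) = 1.7189 nats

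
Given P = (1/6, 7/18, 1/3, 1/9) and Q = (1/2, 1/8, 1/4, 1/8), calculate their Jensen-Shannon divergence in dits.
0.0358 dits

Jensen-Shannon divergence is:
JSD(P||Q) = 0.5 × D_KL(P||M) + 0.5 × D_KL(Q||M)
where M = 0.5 × (P + Q) is the mixture distribution.

M = 0.5 × (1/6, 7/18, 1/3, 1/9) + 0.5 × (1/2, 1/8, 1/4, 1/8) = (1/3, 0.256944, 7/24, 0.118056)

D_KL(P||M) = 0.0362 dits
D_KL(Q||M) = 0.0353 dits

JSD(P||Q) = 0.5 × 0.0362 + 0.5 × 0.0353 = 0.0358 dits

Unlike KL divergence, JSD is symmetric and bounded: 0 ≤ JSD ≤ log(2).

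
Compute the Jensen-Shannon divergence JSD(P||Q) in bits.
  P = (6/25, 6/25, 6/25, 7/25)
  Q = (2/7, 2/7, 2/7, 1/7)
0.0206 bits

Jensen-Shannon divergence is:
JSD(P||Q) = 0.5 × D_KL(P||M) + 0.5 × D_KL(Q||M)
where M = 0.5 × (P + Q) is the mixture distribution.

M = 0.5 × (6/25, 6/25, 6/25, 7/25) + 0.5 × (2/7, 2/7, 2/7, 1/7) = (0.262857, 0.262857, 0.262857, 0.211429)

D_KL(P||M) = 0.0190 bits
D_KL(Q||M) = 0.0223 bits

JSD(P||Q) = 0.5 × 0.0190 + 0.5 × 0.0223 = 0.0206 bits

Unlike KL divergence, JSD is symmetric and bounded: 0 ≤ JSD ≤ log(2).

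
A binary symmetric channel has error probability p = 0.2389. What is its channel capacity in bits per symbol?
0.2068 bits

For a binary symmetric channel (BSC) with error probability p:
Capacity C = 1 - H(p) bits per symbol

where H(p) = -p log₂(p) - (1-p) log₂(1-p) is the binary entropy function.

H(0.2389) = 0.7932 bits
C = 1 - 0.7932 = 0.2068 bits per symbol

This means we can reliably transmit up to 0.2068 bits of information per channel use.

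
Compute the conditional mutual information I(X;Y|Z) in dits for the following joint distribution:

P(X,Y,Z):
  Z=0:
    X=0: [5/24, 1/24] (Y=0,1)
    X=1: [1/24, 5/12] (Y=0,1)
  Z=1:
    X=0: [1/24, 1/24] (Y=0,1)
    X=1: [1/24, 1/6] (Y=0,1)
0.0956 dits

Conditional mutual information: I(X;Y|Z) = H(X|Z) + H(Y|Z) - H(X,Y|Z)

H(Z) = 0.2622
H(X,Z) = 0.5377 → H(X|Z) = 0.2755
H(Y,Z) = 0.5377 → H(Y|Z) = 0.2755
H(X,Y,Z) = 0.7176 → H(X,Y|Z) = 0.4554

I(X;Y|Z) = 0.2755 + 0.2755 - 0.4554 = 0.0956 dits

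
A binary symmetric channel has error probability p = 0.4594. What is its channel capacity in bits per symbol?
0.0048 bits

For a binary symmetric channel (BSC) with error probability p:
Capacity C = 1 - H(p) bits per symbol

where H(p) = -p log₂(p) - (1-p) log₂(1-p) is the binary entropy function.

H(0.4594) = 0.9952 bits
C = 1 - 0.9952 = 0.0048 bits per symbol

This means we can reliably transmit up to 0.0048 bits of information per channel use.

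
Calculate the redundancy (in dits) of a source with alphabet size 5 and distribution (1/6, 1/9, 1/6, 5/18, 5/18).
0.0245 dits

Redundancy measures how far a source is from maximum entropy:
R = H_max - H(X)

Maximum entropy for 5 symbols: H_max = log_10(5) = 0.6990 dits
Actual entropy: H(X) = 0.6745 dits
Redundancy: R = 0.6990 - 0.6745 = 0.0245 dits

This redundancy represents potential for compression: the source could be compressed by 0.0245 dits per symbol.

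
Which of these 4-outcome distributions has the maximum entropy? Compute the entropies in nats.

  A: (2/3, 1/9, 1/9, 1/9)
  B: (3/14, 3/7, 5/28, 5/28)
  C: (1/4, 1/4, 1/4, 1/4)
C

For a discrete distribution over n outcomes, entropy is maximized by the uniform distribution.

Computing entropies:
H(A) = 1.0027 nats
H(B) = 1.3085 nats
H(C) = 1.3863 nats

The uniform distribution (where all probabilities equal 1/4) achieves the maximum entropy of log_e(4) = 1.3863 nats.

Distribution C has the highest entropy.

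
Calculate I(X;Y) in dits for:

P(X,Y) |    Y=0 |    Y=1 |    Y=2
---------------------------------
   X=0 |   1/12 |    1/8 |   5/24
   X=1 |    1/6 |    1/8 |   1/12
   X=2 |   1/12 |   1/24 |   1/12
0.0203 dits

Mutual information: I(X;Y) = H(X) + H(Y) - H(X,Y)

Marginals:
P(X) = (5/12, 3/8, 5/24), H(X) = 0.4601 dits
P(Y) = (1/3, 7/24, 3/8), H(Y) = 0.4749 dits

Joint entropy: H(X,Y) = 0.9146 dits

I(X;Y) = 0.4601 + 0.4749 - 0.9146 = 0.0203 dits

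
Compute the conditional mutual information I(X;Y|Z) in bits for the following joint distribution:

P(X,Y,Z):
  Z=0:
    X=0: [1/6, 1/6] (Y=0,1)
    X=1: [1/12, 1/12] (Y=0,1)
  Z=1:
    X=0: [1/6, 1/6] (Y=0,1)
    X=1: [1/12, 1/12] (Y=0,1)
0.0000 bits

Conditional mutual information: I(X;Y|Z) = H(X|Z) + H(Y|Z) - H(X,Y|Z)

H(Z) = 1.0000
H(X,Z) = 1.9183 → H(X|Z) = 0.9183
H(Y,Z) = 2.0000 → H(Y|Z) = 1.0000
H(X,Y,Z) = 2.9183 → H(X,Y|Z) = 1.9183

I(X;Y|Z) = 0.9183 + 1.0000 - 1.9183 = 0.0000 bits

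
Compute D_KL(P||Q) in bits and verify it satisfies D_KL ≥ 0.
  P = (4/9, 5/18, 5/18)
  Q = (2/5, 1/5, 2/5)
0.0531 bits

KL divergence satisfies the Gibbs inequality: D_KL(P||Q) ≥ 0 for all distributions P, Q.

D_KL(P||Q) = Σ p(x) log(p(x)/q(x))
Term by term:
  x=0: 4/9 × log_2[(4/9)/(2/5)] = 0.0676
  x=1: 5/18 × log_2[(5/18)/(1/5)] = 0.1316
  x=2: 5/18 × log_2[(5/18)/(2/5)] = -0.1461
D_KL(P||Q) = 0.0531 bits

D_KL(P||Q) = 0.0531 ≥ 0 ✓

This non-negativity is a fundamental property: relative entropy cannot be negative because it measures how different Q is from P.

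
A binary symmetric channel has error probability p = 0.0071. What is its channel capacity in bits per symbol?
0.9391 bits

For a binary symmetric channel (BSC) with error probability p:
Capacity C = 1 - H(p) bits per symbol

where H(p) = -p log₂(p) - (1-p) log₂(1-p) is the binary entropy function.

H(0.0071) = 0.0609 bits
C = 1 - 0.0609 = 0.9391 bits per symbol

This means we can reliably transmit up to 0.9391 bits of information per channel use.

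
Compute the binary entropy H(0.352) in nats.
0.6487 nats

The binary entropy function is:
H(p) = -p log(p) - (1-p) log(1-p)

H(0.352) = -0.352 × log_e(0.352) - 0.648 × log_e(0.648)
H(0.352) = 0.6487 nats

Note: Binary entropy is maximized at p=0.5 (H=1 bit) and minimized at p=0 or p=1 (H=0).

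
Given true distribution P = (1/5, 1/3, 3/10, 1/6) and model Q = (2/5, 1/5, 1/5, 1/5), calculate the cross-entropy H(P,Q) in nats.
1.4708 nats

Cross-entropy: H(P,Q) = -Σ p(x) log q(x)

Alternatively: H(P,Q) = H(P) + D_KL(P||Q)
H(P) = 1.3479 nats
D_KL(P||Q) = 0.1229 nats

H(P,Q) = 1.3479 + 0.1229 = 1.4708 nats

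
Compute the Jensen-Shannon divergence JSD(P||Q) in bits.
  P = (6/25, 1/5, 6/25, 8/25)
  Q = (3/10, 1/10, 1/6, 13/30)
0.0256 bits

Jensen-Shannon divergence is:
JSD(P||Q) = 0.5 × D_KL(P||M) + 0.5 × D_KL(Q||M)
where M = 0.5 × (P + Q) is the mixture distribution.

M = 0.5 × (6/25, 1/5, 6/25, 8/25) + 0.5 × (3/10, 1/10, 1/6, 13/30) = (0.27, 3/20, 0.203333, 0.376667)

D_KL(P||M) = 0.0244 bits
D_KL(Q||M) = 0.0269 bits

JSD(P||Q) = 0.5 × 0.0244 + 0.5 × 0.0269 = 0.0256 bits

Unlike KL divergence, JSD is symmetric and bounded: 0 ≤ JSD ≤ log(2).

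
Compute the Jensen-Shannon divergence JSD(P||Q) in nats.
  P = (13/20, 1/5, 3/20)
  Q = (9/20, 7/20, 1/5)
0.0213 nats

Jensen-Shannon divergence is:
JSD(P||Q) = 0.5 × D_KL(P||M) + 0.5 × D_KL(Q||M)
where M = 0.5 × (P + Q) is the mixture distribution.

M = 0.5 × (13/20, 1/5, 3/20) + 0.5 × (9/20, 7/20, 1/5) = (11/20, 11/40, 7/40)

D_KL(P||M) = 0.0218 nats
D_KL(Q||M) = 0.0208 nats

JSD(P||Q) = 0.5 × 0.0218 + 0.5 × 0.0208 = 0.0213 nats

Unlike KL divergence, JSD is symmetric and bounded: 0 ≤ JSD ≤ log(2).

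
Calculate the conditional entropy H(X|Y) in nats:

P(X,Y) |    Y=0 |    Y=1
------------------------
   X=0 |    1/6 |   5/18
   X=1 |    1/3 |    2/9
0.6617 nats

Using the chain rule: H(X|Y) = H(X,Y) - H(Y)

First, compute H(X,Y) = 1.3549 nats

Marginal P(Y) = (1/2, 1/2)
H(Y) = 0.6931 nats

H(X|Y) = H(X,Y) - H(Y) = 1.3549 - 0.6931 = 0.6617 nats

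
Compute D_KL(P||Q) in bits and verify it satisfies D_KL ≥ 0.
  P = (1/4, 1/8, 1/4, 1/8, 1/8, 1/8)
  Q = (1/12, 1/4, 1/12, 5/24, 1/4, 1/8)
0.4504 bits

KL divergence satisfies the Gibbs inequality: D_KL(P||Q) ≥ 0 for all distributions P, Q.

D_KL(P||Q) = Σ p(x) log(p(x)/q(x))
Term by term:
  x=0: 1/4 × log_2[(1/4)/(1/12)] = 0.3962
  x=1: 1/8 × log_2[(1/8)/(1/4)] = -0.1250
  x=2: 1/4 × log_2[(1/4)/(1/12)] = 0.3962
  x=3: 1/8 × log_2[(1/8)/(5/24)] = -0.0921
  x=4: 1/8 × log_2[(1/8)/(1/4)] = -0.1250
  x=5: 1/8 × log_2[(1/8)/(1/8)] = 0.0000
D_KL(P||Q) = 0.4504 bits

D_KL(P||Q) = 0.4504 ≥ 0 ✓

This non-negativity is a fundamental property: relative entropy cannot be negative because it measures how different Q is from P.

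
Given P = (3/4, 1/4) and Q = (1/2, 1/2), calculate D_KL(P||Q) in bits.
0.1887 bits

KL divergence: D_KL(P||Q) = Σ p(x) log(p(x)/q(x))

Computing term by term:
  x=0: 3/4 × log_2[(3/4)/(1/2)] = 3/4 × 0.5850 = 0.4387
  x=1: 1/4 × log_2[(1/4)/(1/2)] = 1/4 × -1.0000 = -0.2500

D_KL(P||Q) = 0.1887 bits

Note: KL divergence is always non-negative and equals 0 iff P = Q.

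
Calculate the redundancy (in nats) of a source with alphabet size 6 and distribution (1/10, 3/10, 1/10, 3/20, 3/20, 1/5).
0.0790 nats

Redundancy measures how far a source is from maximum entropy:
R = H_max - H(X)

Maximum entropy for 6 symbols: H_max = log_e(6) = 1.7918 nats
Actual entropy: H(X) = 1.7127 nats
Redundancy: R = 1.7918 - 1.7127 = 0.0790 nats

This redundancy represents potential for compression: the source could be compressed by 0.0790 nats per symbol.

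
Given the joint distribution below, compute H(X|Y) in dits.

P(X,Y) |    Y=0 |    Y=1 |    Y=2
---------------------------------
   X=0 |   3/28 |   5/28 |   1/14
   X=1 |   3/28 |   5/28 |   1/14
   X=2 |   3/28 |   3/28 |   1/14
0.4720 dits

Using the chain rule: H(X|Y) = H(X,Y) - H(Y)

First, compute H(X,Y) = 0.9285 dits

Marginal P(Y) = (9/28, 13/28, 3/14)
H(Y) = 0.4565 dits

H(X|Y) = H(X,Y) - H(Y) = 0.9285 - 0.4565 = 0.4720 dits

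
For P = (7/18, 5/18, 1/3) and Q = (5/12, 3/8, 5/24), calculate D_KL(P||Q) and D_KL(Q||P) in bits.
D_KL(P||Q) = 0.0670, D_KL(Q||P) = 0.0626

KL divergence is not symmetric: D_KL(P||Q) ≠ D_KL(Q||P) in general.

D_KL(P||Q) = 0.0670 bits
D_KL(Q||P) = 0.0626 bits

No, they are not equal!

This asymmetry is why KL divergence is not a true distance metric.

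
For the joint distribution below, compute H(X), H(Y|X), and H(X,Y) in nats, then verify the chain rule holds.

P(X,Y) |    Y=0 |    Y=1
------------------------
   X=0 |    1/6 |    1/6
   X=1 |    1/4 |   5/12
H(X,Y) = 1.3086, H(X) = 0.6365, H(Y|X) = 0.6721 (all in nats)

Chain rule: H(X,Y) = H(X) + H(Y|X)

Left side — joint entropy directly:
H(X,Y) = -Σ p(x,y) log p(x,y) = 1.3086 nats

Right side — compute H(Y|X) from the conditional distributions:
P(X) = (1/3, 2/3), so H(X) = 0.6365 nats
H(Y|X) = Σ_x P(X=x) · H(Y|X=x):
  P(Y|X=0) = (1/2, 1/2), H(Y|X=0) = 0.6931, weight P(X=0) = 1/3
  P(Y|X=1) = (3/8, 5/8), H(Y|X=1) = 0.6616, weight P(X=1) = 2/3
H(Y|X) = 0.6721 nats

H(X) + H(Y|X) = 0.6365 + 0.6721 = 1.3086 nats

Both sides equal 1.3086 nats. ✓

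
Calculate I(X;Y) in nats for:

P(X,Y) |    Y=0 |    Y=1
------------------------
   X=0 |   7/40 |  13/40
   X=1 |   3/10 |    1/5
0.0317 nats

Mutual information: I(X;Y) = H(X) + H(Y) - H(X,Y)

Marginals:
P(X) = (1/2, 1/2), H(X) = 0.6931 nats
P(Y) = (19/40, 21/40), H(Y) = 0.6919 nats

Joint entropy: H(X,Y) = 1.3534 nats

I(X;Y) = 0.6931 + 0.6919 - 1.3534 = 0.0317 nats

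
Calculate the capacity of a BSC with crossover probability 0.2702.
0.1582 bits

For a binary symmetric channel (BSC) with error probability p:
Capacity C = 1 - H(p) bits per symbol

where H(p) = -p log₂(p) - (1-p) log₂(1-p) is the binary entropy function.

H(0.2702) = 0.8418 bits
C = 1 - 0.8418 = 0.1582 bits per symbol

This means we can reliably transmit up to 0.1582 bits of information per channel use.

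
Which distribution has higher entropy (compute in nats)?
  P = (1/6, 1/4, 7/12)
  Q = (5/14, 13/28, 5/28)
Q

Computing entropies in nats:
H(P) = 0.9596
H(Q) = 1.0316

Distribution Q has higher entropy.

Intuition: The distribution closer to uniform (more spread out) has higher entropy.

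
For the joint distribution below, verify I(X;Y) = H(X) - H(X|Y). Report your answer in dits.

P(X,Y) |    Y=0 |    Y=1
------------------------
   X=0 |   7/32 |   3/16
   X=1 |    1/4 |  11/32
I(X;Y) = 0.0029 dits

Mutual information has multiple equivalent forms:
- I(X;Y) = H(X) - H(X|Y)
- I(X;Y) = H(Y) - H(Y|X)
- I(X;Y) = H(X) + H(Y) - H(X,Y)

Computing all quantities:
H(X) = 0.2934, H(Y) = 0.3002, H(X,Y) = 0.5906
H(X|Y) = 0.2904, H(Y|X) = 0.2973

Verification:
H(X) - H(X|Y) = 0.2934 - 0.2904 = 0.0029
H(Y) - H(Y|X) = 0.3002 - 0.2973 = 0.0029
H(X) + H(Y) - H(X,Y) = 0.2934 + 0.3002 - 0.5906 = 0.0029

All forms give I(X;Y) = 0.0029 dits. ✓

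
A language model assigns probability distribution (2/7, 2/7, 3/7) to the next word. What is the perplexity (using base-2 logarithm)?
2.9417

Perplexity is 2^H (or exp(H) for natural log).

First, H = -Σ p log p = 1.5567 bits
Perplexity = 2^1.5567 = 2.9417

Interpretation: The model's uncertainty is equivalent to choosing uniformly among 2.9 options.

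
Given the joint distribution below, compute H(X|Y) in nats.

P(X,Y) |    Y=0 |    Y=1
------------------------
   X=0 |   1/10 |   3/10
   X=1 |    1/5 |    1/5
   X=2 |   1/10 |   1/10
1.0227 nats

Using the chain rule: H(X|Y) = H(X,Y) - H(Y)

First, compute H(X,Y) = 1.6957 nats

Marginal P(Y) = (2/5, 3/5)
H(Y) = 0.6730 nats

H(X|Y) = H(X,Y) - H(Y) = 1.6957 - 0.6730 = 1.0227 nats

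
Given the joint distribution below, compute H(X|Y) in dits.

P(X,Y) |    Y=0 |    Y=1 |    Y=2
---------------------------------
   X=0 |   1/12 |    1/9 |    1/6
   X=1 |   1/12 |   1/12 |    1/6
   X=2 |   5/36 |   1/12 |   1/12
0.4639 dits

Using the chain rule: H(X|Y) = H(X,Y) - H(Y)

First, compute H(X,Y) = 0.9341 dits

Marginal P(Y) = (11/36, 5/18, 5/12)
H(Y) = 0.4703 dits

H(X|Y) = H(X,Y) - H(Y) = 0.9341 - 0.4703 = 0.4639 dits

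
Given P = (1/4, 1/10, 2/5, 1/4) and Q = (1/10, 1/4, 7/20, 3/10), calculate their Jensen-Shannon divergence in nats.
0.0352 nats

Jensen-Shannon divergence is:
JSD(P||Q) = 0.5 × D_KL(P||M) + 0.5 × D_KL(Q||M)
where M = 0.5 × (P + Q) is the mixture distribution.

M = 0.5 × (1/4, 1/10, 2/5, 1/4) + 0.5 × (1/10, 1/4, 7/20, 3/10) = (7/40, 7/40, 3/8, 11/40)

D_KL(P||M) = 0.0352 nats
D_KL(Q||M) = 0.0352 nats

JSD(P||Q) = 0.5 × 0.0352 + 0.5 × 0.0352 = 0.0352 nats

Unlike KL divergence, JSD is symmetric and bounded: 0 ≤ JSD ≤ log(2).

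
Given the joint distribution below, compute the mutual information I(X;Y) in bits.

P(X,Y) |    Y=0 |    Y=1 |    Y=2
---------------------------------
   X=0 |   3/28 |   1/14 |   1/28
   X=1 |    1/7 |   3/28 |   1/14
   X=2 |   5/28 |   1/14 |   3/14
0.0675 bits

Mutual information: I(X;Y) = H(X) + H(Y) - H(X,Y)

Marginals:
P(X) = (3/14, 9/28, 13/28), H(X) = 1.5165 bits
P(Y) = (3/7, 1/4, 9/28), H(Y) = 1.5502 bits

Joint entropy: H(X,Y) = 2.9992 bits

I(X;Y) = 1.5165 + 1.5502 - 2.9992 = 0.0675 bits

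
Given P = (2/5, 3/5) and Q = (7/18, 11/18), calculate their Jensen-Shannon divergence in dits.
0.0000 dits

Jensen-Shannon divergence is:
JSD(P||Q) = 0.5 × D_KL(P||M) + 0.5 × D_KL(Q||M)
where M = 0.5 × (P + Q) is the mixture distribution.

M = 0.5 × (2/5, 3/5) + 0.5 × (7/18, 11/18) = (0.394444, 0.605556)

D_KL(P||M) = 0.0000 dits
D_KL(Q||M) = 0.0000 dits

JSD(P||Q) = 0.5 × 0.0000 + 0.5 × 0.0000 = 0.0000 dits

Unlike KL divergence, JSD is symmetric and bounded: 0 ≤ JSD ≤ log(2).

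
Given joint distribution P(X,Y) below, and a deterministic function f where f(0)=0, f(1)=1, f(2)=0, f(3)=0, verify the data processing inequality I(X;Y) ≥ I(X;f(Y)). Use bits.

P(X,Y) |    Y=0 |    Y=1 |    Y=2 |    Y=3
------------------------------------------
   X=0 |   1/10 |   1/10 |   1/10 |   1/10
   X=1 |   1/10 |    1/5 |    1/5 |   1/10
I(X;Y) = 0.0200, I(X;f(Y)) = 0.0058, inequality holds: 0.0200 ≥ 0.0058

Data Processing Inequality: For any Markov chain X → Y → Z, we have I(X;Y) ≥ I(X;Z).

Here Z = f(Y) is a deterministic function of Y, forming X → Y → Z.

Original I(X;Y) = 0.0200 bits

After applying f:
P(X,Z) where Z=f(Y):
- P(X,Z=0) = P(X,Y=0) + P(X,Y=2) + P(X,Y=3)
- P(X,Z=1) = P(X,Y=1)

I(X;Z) = I(X;f(Y)) = 0.0058 bits

Verification: 0.0200 ≥ 0.0058 ✓

Information cannot be created by processing; the function f can only lose information about X.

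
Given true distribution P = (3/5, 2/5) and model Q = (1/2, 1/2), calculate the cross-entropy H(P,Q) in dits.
0.3010 dits

Cross-entropy: H(P,Q) = -Σ p(x) log q(x)

Alternatively: H(P,Q) = H(P) + D_KL(P||Q)
H(P) = 0.2923 dits
D_KL(P||Q) = 0.0087 dits

H(P,Q) = 0.2923 + 0.0087 = 0.3010 dits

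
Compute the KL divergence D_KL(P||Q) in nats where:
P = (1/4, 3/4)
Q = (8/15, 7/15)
0.1664 nats

KL divergence: D_KL(P||Q) = Σ p(x) log(p(x)/q(x))

Computing term by term:
  x=0: 1/4 × log_e[(1/4)/(8/15)] = 1/4 × -0.7577 = -0.1894
  x=1: 3/4 × log_e[(3/4)/(7/15)] = 3/4 × 0.4745 = 0.3558

D_KL(P||Q) = 0.1664 nats

Note: KL divergence is always non-negative and equals 0 iff P = Q.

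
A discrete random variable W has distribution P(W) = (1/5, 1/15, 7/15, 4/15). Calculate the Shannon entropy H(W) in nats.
1.2106 nats

Shannon entropy is H(X) = -Σ p(x) log p(x).

For P = (1/5, 1/15, 7/15, 4/15):
H = -1/5 × log_e(1/5) -1/15 × log_e(1/15) -7/15 × log_e(7/15) -4/15 × log_e(4/15)
H = 1.2106 nats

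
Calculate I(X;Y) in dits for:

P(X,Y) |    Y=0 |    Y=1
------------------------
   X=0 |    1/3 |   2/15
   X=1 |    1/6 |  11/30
0.0359 dits

Mutual information: I(X;Y) = H(X) + H(Y) - H(X,Y)

Marginals:
P(X) = (7/15, 8/15), H(X) = 0.3001 dits
P(Y) = (1/2, 1/2), H(Y) = 0.3010 dits

Joint entropy: H(X,Y) = 0.5652 dits

I(X;Y) = 0.3001 + 0.3010 - 0.5652 = 0.0359 dits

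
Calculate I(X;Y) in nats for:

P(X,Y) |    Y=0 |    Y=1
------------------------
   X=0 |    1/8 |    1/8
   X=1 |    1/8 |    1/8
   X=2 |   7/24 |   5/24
0.0035 nats

Mutual information: I(X;Y) = H(X) + H(Y) - H(X,Y)

Marginals:
P(X) = (1/4, 1/4, 1/2), H(X) = 1.0397 nats
P(Y) = (13/24, 11/24), H(Y) = 0.6897 nats

Joint entropy: H(X,Y) = 1.7259 nats

I(X;Y) = 1.0397 + 0.6897 - 1.7259 = 0.0035 nats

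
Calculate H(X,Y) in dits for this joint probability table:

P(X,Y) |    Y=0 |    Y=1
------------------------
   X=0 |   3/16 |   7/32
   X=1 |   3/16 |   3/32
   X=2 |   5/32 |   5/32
0.7653 dits

Joint entropy is H(X,Y) = -Σ_{x,y} p(x,y) log p(x,y).

Summing over all non-zero entries:
H(X,Y) = -[3/16·log_10(3/16) + 7/32·log_10(7/32) + 3/16·log_10(3/16) + 3/32·log_10(3/32) + 5/32·log_10(5/32) + 5/32·log_10(5/32)]
H(X,Y) = 0.7653 dits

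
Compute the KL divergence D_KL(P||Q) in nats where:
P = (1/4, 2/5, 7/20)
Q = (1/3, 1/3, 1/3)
0.0181 nats

KL divergence: D_KL(P||Q) = Σ p(x) log(p(x)/q(x))

Computing term by term:
  x=0: 1/4 × log_e[(1/4)/(1/3)] = 1/4 × -0.2877 = -0.0719
  x=1: 2/5 × log_e[(2/5)/(1/3)] = 2/5 × 0.1823 = 0.0729
  x=2: 7/20 × log_e[(7/20)/(1/3)] = 7/20 × 0.0488 = 0.0171

D_KL(P||Q) = 0.0181 nats

Note: KL divergence is always non-negative and equals 0 iff P = Q.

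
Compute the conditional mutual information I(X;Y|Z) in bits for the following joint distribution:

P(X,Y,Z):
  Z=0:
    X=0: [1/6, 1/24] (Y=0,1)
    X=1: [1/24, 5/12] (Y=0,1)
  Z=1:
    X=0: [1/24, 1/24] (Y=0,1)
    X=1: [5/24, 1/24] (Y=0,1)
0.2701 bits

Conditional mutual information: I(X;Y|Z) = H(X|Z) + H(Y|Z) - H(X,Y|Z)

H(Z) = 0.9183
H(X,Z) = 1.7861 → H(X|Z) = 0.8678
H(Y,Z) = 1.7861 → H(Y|Z) = 0.8678
H(X,Y,Z) = 2.3838 → H(X,Y|Z) = 1.4655

I(X;Y|Z) = 0.8678 + 0.8678 - 1.4655 = 0.2701 bits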